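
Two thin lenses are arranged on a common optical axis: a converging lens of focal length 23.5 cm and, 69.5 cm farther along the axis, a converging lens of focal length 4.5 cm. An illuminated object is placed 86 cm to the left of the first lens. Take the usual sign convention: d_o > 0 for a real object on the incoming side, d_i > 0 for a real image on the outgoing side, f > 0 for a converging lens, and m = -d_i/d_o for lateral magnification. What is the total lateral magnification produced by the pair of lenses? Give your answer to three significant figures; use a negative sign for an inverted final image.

First lens: d_i1 = 1/(1/23.5 - 1/86) = 32.336 cm.
m_1 = -(32.336)/86 = -0.3760.
Object distance for lens 2: d_o2 = 69.5 - 32.336 = 37.164 cm.
Second lens: d_i2 = 1/(1/4.5 - 1/(37.164)) = 5.120 cm.
m_2 = -(5.120)/(37.164) = -0.1378.
The system's lateral magnification is m_1 m_2 = (-0.3760)(-0.1378) = 0.0518.

0.0518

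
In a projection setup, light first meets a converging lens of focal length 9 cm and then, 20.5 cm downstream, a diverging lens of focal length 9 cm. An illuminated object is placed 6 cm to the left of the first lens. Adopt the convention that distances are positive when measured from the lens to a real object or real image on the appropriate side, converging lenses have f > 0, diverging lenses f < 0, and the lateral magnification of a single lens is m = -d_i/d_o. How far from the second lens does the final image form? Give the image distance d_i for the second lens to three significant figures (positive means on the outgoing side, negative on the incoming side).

-7.29 cm

Lens 1: 1/d_i1 = 1/f_1 - 1/d_o1 = 1/9 - 1/6 = -0.05556 cm^-1, so d_i1 = -18.000 cm.
With d_i1 < 0 the first image is virtual and lies on the object side; the object distance for lens 2 is d_o2 = 20.5 - (-18.000) = 38.500 cm.
Lens 2: 1/d_i2 = 1/f_2 - 1/d_o2 = 1/(-9) - 1/(38.500) = -0.13709 cm^-1, so d_i2 = -7.295 cm.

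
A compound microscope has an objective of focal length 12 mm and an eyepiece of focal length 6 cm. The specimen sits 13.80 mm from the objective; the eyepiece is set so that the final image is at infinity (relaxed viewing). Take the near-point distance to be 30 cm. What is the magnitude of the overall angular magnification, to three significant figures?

Convert to cm: f_obj = 12 mm = 1.2 cm; d_o = 13.80 mm = 1.38 cm.
Objective: 1/d_i = 1/f_obj - 1/d_o = 1/1.2 - 1/1.38 = 0.10870 cm^-1, so d_i = 9.200 cm.
m_obj = -d_i/d_o = -9.200/1.38 = -6.667.
Eyepiece angular magnification (image at infinity): M_eye = D/f_e = 30/6 = 5.000.
Overall M = m_obj x M_eye = (-6.667)(5.000) = -33.33.
|M| = 33.33.

33.3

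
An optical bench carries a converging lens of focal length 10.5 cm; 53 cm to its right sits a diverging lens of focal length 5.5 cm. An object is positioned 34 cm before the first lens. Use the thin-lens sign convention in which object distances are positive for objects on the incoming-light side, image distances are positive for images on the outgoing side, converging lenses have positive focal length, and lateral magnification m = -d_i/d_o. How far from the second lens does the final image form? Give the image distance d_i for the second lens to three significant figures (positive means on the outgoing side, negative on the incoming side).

-4.80 cm

Applying the thin-lens equation to the first lens, 1/10.5 = 1/34 + 1/d_i1, which gives d_i1 = 15.191 cm.
The intermediate image is 15.191 cm to the right of lens 1, so d_o2 = L - d_i1 = 53 - 15.191 = 37.809 cm.
Applying the thin-lens equation again with f_2 = -5.5 cm and d_o2 = 37.809 cm gives d_i2 = -4.802 cm.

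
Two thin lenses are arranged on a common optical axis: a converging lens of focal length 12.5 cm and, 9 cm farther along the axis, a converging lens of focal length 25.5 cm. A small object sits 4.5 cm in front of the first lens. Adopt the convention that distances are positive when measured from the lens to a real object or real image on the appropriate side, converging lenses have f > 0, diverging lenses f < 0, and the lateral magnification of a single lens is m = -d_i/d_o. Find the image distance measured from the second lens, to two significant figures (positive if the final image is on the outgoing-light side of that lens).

Applying the thin-lens equation to the first lens, 1/12.5 = 1/4.5 + 1/d_i1, which gives d_i1 = -7.031 cm.
The intermediate image is virtual, 7.031 cm to the left of lens 1, so d_o2 = L - d_i1 = 9 - (-7.031) = 16.031 cm.
Applying the thin-lens equation again with f_2 = 25.5 cm and d_o2 = 16.031 cm gives d_i2 = -43.173 cm.

-43 cm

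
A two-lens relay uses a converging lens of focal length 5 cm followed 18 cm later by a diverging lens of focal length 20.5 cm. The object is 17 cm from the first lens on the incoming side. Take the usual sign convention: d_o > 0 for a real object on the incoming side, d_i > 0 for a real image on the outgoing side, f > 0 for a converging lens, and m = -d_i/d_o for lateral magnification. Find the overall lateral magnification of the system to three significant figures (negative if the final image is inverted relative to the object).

-0.272

First lens: d_i1 = 1/(1/5 - 1/17) = 7.083 cm.
m_1 = -(7.083)/17 = -0.4167.
That image sits 10.917 cm in front of the second lens, so d_o2 = 10.917 cm.
Second lens: d_i2 = 1/(1/(-20.5) - 1/(10.917)) = -7.123 cm.
m_2 = -(-7.123)/(10.917) = 0.6525.
Overall magnification: m = m_1 m_2 = -0.2719.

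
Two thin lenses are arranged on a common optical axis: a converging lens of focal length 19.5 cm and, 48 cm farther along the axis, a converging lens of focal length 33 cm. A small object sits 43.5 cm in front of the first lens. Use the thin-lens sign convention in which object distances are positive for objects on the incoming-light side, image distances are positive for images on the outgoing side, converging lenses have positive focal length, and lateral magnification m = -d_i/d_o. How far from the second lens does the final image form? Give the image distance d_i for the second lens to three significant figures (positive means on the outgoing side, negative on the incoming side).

-20.5 cm

Applying the thin-lens equation to the first lens, 1/19.5 = 1/43.5 + 1/d_i1, which gives d_i1 = 35.344 cm.
That image sits 12.656 cm in front of the second lens, so d_o2 = 12.656 cm.
Applying the thin-lens equation again with f_2 = 33 cm and d_o2 = 12.656 cm gives d_i2 = -20.530 cm.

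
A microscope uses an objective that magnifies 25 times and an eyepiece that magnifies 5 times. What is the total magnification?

125

The overall magnification of a compound microscope is the product of the objective and eyepiece magnifications:
M = M_obj x M_eye = 25 x 5 = 125.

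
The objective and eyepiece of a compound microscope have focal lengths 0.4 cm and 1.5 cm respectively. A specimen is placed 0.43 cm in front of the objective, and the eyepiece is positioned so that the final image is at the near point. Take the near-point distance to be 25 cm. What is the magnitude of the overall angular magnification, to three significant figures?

236

Objective: 1/d_i = 1/f_obj - 1/d_o = 1/0.4 - 1/0.43 = 0.17442 cm^-1, so d_i = 5.733 cm.
m_obj = -d_i/d_o = -5.733/0.43 = -13.333.
Eyepiece angular magnification (image at near point): M_eye = 1 + D/f_e = 1 + 25/1.5 = 17.667.
Overall M = m_obj x M_eye = (-13.333)(17.667) = -235.56.
|M| = 235.56.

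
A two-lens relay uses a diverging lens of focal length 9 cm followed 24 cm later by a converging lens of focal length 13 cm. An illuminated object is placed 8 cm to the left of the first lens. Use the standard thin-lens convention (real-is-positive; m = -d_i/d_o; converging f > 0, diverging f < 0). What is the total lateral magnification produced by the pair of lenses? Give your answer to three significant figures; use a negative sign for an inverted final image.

-0.452

Lens 1: 1/d_i1 = 1/f_1 - 1/d_o1 = 1/(-9) - 1/8 = -0.23611 cm^-1, so d_i1 = -4.235 cm.
m_1 = -(-4.235)/8 = 0.5294.
The intermediate image is virtual, 4.235 cm to the left of lens 1, so d_o2 = L - d_i1 = 24 - (-4.235) = 28.235 cm.
Lens 2: 1/d_i2 = 1/f_2 - 1/d_o2 = 1/13 - 1/(28.235) = 0.04151 cm^-1, so d_i2 = 24.093 cm.
m_2 = -(24.093)/(28.235) = -0.8533.
Overall magnification: m = m_1 m_2 = -0.4517.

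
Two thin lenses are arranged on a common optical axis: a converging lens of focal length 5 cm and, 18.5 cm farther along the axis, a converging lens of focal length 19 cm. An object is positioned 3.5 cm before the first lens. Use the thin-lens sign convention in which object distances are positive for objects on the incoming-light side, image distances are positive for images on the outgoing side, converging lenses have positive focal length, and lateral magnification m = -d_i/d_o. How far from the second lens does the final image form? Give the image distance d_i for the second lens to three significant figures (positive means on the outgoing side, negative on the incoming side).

51.3 cm

Lens 1: 1/d_i1 = 1/f_1 - 1/d_o1 = 1/5 - 1/3.5 = -0.08571 cm^-1, so d_i1 = -11.667 cm.
With d_i1 < 0 the first image is virtual and lies on the object side; the object distance for lens 2 is d_o2 = 18.5 - (-11.667) = 30.167 cm.
Lens 2: 1/d_i2 = 1/f_2 - 1/d_o2 = 1/19 - 1/(30.167) = 0.01948 cm^-1, so d_i2 = 51.328 cm.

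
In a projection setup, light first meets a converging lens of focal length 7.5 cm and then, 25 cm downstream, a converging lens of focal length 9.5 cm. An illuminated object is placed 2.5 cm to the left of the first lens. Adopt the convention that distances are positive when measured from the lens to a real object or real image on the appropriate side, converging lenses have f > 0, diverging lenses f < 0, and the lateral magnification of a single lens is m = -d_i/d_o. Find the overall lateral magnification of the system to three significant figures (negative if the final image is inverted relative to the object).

Applying the thin-lens equation to the first lens, 1/7.5 = 1/2.5 + 1/d_i1, which gives d_i1 = -3.750 cm.
Its lateral magnification is m_1 = -d_i1/d_o1 = -(-3.750)/2.5 = 1.5000.
With d_i1 < 0 the first image is virtual and lies on the object side; the object distance for lens 2 is d_o2 = 25 - (-3.750) = 28.750 cm.
Applying the thin-lens equation again with f_2 = 9.5 cm and d_o2 = 28.750 cm gives d_i2 = 14.188 cm.
m_2 = -(14.188)/(28.750) = -0.4935.
The system's lateral magnification is m_1 m_2 = (1.5000)(-0.4935) = -0.7403.

-0.740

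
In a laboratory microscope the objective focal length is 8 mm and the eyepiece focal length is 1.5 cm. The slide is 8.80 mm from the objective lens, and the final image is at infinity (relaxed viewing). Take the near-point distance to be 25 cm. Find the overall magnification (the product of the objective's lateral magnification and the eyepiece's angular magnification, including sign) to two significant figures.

-170

Convert to cm: f_obj = 8 mm = 0.8 cm; d_o = 8.80 mm = 0.88 cm.
Objective: 1/d_i = 1/f_obj - 1/d_o = 1/0.8 - 1/0.88 = 0.11364 cm^-1, so d_i = 8.800 cm.
m_obj = -d_i/d_o = -8.800/0.88 = -10.000.
Eyepiece angular magnification (image at infinity): M_eye = D/f_e = 25/1.5 = 16.667.
Overall M = m_obj x M_eye = (-10.000)(16.667) = -166.67.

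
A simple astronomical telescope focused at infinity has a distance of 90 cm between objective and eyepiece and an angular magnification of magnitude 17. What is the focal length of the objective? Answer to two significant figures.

85 cm

In normal adjustment the tube length equals f_obj + f_eye and |M| = f_obj/f_eye.
So f_obj = 17 f_eye and 17 f_eye + f_eye = 90 cm, giving f_eye = 90/18 = 5.000 cm and f_obj = 85.000 cm.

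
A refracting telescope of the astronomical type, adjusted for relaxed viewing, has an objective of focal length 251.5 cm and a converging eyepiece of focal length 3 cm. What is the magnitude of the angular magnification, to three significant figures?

|M| = f_obj/|f_eye| = 251.5/3 = 83.833.

83.8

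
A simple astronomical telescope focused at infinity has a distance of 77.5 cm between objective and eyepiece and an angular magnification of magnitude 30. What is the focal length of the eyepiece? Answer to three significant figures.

2.50 cm

In normal adjustment the tube length equals f_obj + f_eye and |M| = f_obj/f_eye.
So f_obj = 30 f_eye and 30 f_eye + f_eye = 77.5 cm, giving f_eye = 77.5/31 = 2.500 cm and f_obj = 75.000 cm.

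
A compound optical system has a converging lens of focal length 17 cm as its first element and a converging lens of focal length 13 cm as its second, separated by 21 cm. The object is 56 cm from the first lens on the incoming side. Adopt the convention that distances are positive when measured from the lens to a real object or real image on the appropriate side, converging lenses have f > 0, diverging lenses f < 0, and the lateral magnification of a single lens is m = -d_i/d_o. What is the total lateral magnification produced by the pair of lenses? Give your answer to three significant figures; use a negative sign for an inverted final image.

Applying the thin-lens equation to the first lens, 1/17 = 1/56 + 1/d_i1, which gives d_i1 = 24.410 cm.
Its lateral magnification is m_1 = -d_i1/d_o1 = -(24.410)/56 = -0.4359.
This image would form 24.410 cm past lens 1, i.e. 3.410 cm beyond lens 2, so it is a virtual object for lens 2: d_o2 = 21 - 24.410 = -3.410 cm.
Applying the thin-lens equation again with f_2 = 13 cm and d_o2 = -3.410 cm gives d_i2 = 2.702 cm.
m_2 = -(2.702)/(-3.410) = 0.7922.
Overall magnification: m = m_1 m_2 = -0.3453.

-0.345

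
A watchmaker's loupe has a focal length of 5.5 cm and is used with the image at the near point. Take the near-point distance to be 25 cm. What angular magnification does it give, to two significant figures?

5.5

M = 1 + D/f = 1 + 25/5.5 = 5.545.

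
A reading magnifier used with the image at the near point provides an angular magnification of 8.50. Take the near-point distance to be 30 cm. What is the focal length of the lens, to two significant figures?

For the image at the near point, M = 1 + D/f.
f = D/(M - 1) = 30/(8.5 - 1) = 4.000 cm.

4.0 cm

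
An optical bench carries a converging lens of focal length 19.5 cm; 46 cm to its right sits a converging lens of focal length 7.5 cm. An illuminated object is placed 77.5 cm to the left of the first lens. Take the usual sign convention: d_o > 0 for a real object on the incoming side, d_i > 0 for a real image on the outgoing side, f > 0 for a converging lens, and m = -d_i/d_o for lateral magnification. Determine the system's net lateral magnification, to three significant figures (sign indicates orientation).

Applying the thin-lens equation to the first lens, 1/19.5 = 1/77.5 + 1/d_i1, which gives d_i1 = 26.056 cm.
Its lateral magnification is m_1 = -d_i1/d_o1 = -(26.056)/77.5 = -0.3362.
The intermediate image is 26.056 cm to the right of lens 1, so d_o2 = L - d_i1 = 46 - 26.056 = 19.944 cm.
Applying the thin-lens equation again with f_2 = 7.5 cm and d_o2 = 19.944 cm gives d_i2 = 12.020 cm.
m_2 = -(12.020)/(19.944) = -0.6027.
The system's lateral magnification is m_1 m_2 = (-0.3362)(-0.6027) = 0.2026.

0.203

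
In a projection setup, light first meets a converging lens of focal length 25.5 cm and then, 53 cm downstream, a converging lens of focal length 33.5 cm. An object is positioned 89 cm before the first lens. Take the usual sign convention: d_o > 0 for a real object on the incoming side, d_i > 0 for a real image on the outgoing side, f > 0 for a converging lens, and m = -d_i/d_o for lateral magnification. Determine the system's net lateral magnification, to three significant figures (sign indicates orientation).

Lens 1: 1/d_i1 = 1/f_1 - 1/d_o1 = 1/25.5 - 1/89 = 0.02798 cm^-1, so d_i1 = 35.740 cm.
m_1 = -(35.740)/89 = -0.4016.
That image sits 17.260 cm in front of the second lens, so d_o2 = 17.260 cm.
Lens 2: 1/d_i2 = 1/f_2 - 1/d_o2 = 1/33.5 - 1/(17.260) = -0.02809 cm^-1, so d_i2 = -35.603 cm.
m_2 = -(-35.603)/(17.260) = 2.0628.
Overall magnification: m = m_1 m_2 = -0.8284.

-0.828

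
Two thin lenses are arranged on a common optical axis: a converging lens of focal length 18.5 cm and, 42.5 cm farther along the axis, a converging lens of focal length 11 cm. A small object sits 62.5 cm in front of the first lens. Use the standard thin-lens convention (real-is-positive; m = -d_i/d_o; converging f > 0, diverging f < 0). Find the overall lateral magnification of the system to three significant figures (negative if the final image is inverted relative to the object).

0.886

Applying the thin-lens equation to the first lens, 1/18.5 = 1/62.5 + 1/d_i1, which gives d_i1 = 26.278 cm.
Its lateral magnification is m_1 = -d_i1/d_o1 = -(26.278)/62.5 = -0.4205.
Object distance for lens 2: d_o2 = 42.5 - 26.278 = 16.222 cm.
Applying the thin-lens equation again with f_2 = 11 cm and d_o2 = 16.222 cm gives d_i2 = 34.173 cm.
m_2 = -(34.173)/(16.222) = -2.1066.
The system's lateral magnification is m_1 m_2 = (-0.4205)(-2.1066) = 0.8857.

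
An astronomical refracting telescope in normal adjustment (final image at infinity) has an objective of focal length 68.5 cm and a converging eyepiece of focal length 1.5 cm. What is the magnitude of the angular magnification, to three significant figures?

|M| = f_obj/|f_eye| = 68.5/1.5 = 45.667.

45.7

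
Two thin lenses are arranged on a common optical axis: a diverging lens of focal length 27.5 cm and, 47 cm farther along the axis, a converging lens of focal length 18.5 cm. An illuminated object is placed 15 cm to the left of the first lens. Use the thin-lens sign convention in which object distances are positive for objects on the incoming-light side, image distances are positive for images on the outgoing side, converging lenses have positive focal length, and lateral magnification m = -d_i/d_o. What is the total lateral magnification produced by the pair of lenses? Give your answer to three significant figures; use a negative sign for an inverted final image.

Applying the thin-lens equation to the first lens, 1/(-27.5) = 1/15 + 1/d_i1, which gives d_i1 = -9.706 cm.
Its lateral magnification is m_1 = -d_i1/d_o1 = -(-9.706)/15 = 0.6471.
The intermediate image is virtual, 9.706 cm to the left of lens 1, so d_o2 = L - d_i1 = 47 - (-9.706) = 56.706 cm.
Applying the thin-lens equation again with f_2 = 18.5 cm and d_o2 = 56.706 cm gives d_i2 = 27.458 cm.
m_2 = -(27.458)/(56.706) = -0.4842.
Overall magnification: m = m_1 m_2 = -0.3133.

-0.313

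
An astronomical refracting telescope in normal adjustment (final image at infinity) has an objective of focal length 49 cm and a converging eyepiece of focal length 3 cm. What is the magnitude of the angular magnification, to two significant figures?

16

|M| = f_obj/|f_eye| = 49/3 = 16.333.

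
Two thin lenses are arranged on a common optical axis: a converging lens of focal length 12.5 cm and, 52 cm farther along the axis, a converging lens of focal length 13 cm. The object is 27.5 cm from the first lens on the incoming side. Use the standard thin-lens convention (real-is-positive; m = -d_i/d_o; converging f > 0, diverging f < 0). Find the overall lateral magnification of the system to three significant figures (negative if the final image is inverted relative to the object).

First lens: d_i1 = 1/(1/12.5 - 1/27.5) = 22.917 cm.
m_1 = -(22.917)/27.5 = -0.8333.
Object distance for lens 2: d_o2 = 52 - 22.917 = 29.083 cm.
Second lens: d_i2 = 1/(1/13 - 1/(29.083)) = 23.508 cm.
m_2 = -(23.508)/(29.083) = -0.8083.
The system's lateral magnification is m_1 m_2 = (-0.8333)(-0.8083) = 0.6736.

0.674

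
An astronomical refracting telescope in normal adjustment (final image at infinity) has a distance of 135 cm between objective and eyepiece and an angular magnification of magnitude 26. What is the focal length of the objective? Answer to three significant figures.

130 cm

In normal adjustment the tube length equals f_obj + f_eye and |M| = f_obj/f_eye.
So f_obj = 26 f_eye and 26 f_eye + f_eye = 135 cm, giving f_eye = 135/27 = 5.000 cm and f_obj = 130.000 cm.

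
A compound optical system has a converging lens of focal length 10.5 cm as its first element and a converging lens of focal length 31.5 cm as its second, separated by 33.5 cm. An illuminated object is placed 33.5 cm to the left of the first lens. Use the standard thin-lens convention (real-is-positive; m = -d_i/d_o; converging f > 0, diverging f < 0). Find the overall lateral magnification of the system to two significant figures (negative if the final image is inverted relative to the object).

-1.1

Lens 1: 1/d_i1 = 1/f_1 - 1/d_o1 = 1/10.5 - 1/33.5 = 0.06539 cm^-1, so d_i1 = 15.293 cm.
m_1 = -(15.293)/33.5 = -0.4565.
That image sits 18.207 cm in front of the second lens, so d_o2 = 18.207 cm.
Lens 2: 1/d_i2 = 1/f_2 - 1/d_o2 = 1/31.5 - 1/(18.207) = -0.02318 cm^-1, so d_i2 = -43.142 cm.
m_2 = -(-43.142)/(18.207) = 2.3696.
Overall magnification: m = m_1 m_2 = -1.0818.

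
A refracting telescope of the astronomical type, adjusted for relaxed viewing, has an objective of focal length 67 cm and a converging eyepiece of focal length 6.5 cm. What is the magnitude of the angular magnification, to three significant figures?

|M| = f_obj/|f_eye| = 67/6.5 = 10.308.

10.3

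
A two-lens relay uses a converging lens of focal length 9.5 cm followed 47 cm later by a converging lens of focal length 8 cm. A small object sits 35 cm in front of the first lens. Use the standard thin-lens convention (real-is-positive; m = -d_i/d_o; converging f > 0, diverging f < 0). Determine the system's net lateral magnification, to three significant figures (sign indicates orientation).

First lens: d_i1 = 1/(1/9.5 - 1/35) = 13.039 cm.
m_1 = -(13.039)/35 = -0.3725.
The intermediate image is 13.039 cm to the right of lens 1, so d_o2 = L - d_i1 = 47 - 13.039 = 33.961 cm.
Second lens: d_i2 = 1/(1/8 - 1/(33.961)) = 10.465 cm.
m_2 = -(10.465)/(33.961) = -0.3082.
Overall magnification: m = m_1 m_2 = 0.1148.

0.115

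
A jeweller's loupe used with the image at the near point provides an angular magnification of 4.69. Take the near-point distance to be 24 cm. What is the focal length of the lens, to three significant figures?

For the image at the near point, M = 1 + D/f.
f = D/(M - 1) = 24/(4.69 - 1) = 6.504 cm.

6.50 cm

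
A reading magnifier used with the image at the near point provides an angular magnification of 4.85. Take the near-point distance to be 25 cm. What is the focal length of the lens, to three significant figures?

For the image at the near point, M = 1 + D/f.
f = D/(M - 1) = 25/(4.85 - 1) = 6.494 cm.

6.49 cm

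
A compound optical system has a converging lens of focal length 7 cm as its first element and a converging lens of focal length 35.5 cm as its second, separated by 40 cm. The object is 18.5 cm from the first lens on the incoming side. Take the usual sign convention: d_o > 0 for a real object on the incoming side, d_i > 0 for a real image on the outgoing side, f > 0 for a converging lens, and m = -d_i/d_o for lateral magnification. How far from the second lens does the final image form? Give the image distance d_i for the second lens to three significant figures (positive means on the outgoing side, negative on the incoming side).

-151 cm

First lens: d_i1 = 1/(1/7 - 1/18.5) = 11.261 cm.
The intermediate image is 11.261 cm to the right of lens 1, so d_o2 = L - d_i1 = 40 - 11.261 = 28.739 cm.
Second lens: d_i2 = 1/(1/35.5 - 1/(28.739)) = -150.904 cm.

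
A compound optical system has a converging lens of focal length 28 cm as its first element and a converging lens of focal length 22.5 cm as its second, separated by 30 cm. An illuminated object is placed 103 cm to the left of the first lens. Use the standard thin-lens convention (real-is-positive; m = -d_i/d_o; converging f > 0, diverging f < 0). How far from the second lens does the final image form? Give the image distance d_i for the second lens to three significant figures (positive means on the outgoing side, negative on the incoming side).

First lens: d_i1 = 1/(1/28 - 1/103) = 38.453 cm.
Since 38.453 cm > 30 cm, the first image lies past the second lens and serves as a virtual object: d_o2 = L - d_i1 = -8.453 cm.
Second lens: d_i2 = 1/(1/22.5 - 1/(-8.453)) = 6.145 cm.

6.14 cm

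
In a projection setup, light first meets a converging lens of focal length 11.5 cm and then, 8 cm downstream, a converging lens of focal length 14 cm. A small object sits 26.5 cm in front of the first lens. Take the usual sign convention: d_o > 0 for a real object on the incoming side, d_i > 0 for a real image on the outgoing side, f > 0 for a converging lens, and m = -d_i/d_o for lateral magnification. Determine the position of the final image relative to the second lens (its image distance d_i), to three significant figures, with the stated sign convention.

6.55 cm

Lens 1: 1/d_i1 = 1/f_1 - 1/d_o1 = 1/11.5 - 1/26.5 = 0.04922 cm^-1, so d_i1 = 20.317 cm.
This image would form 20.317 cm past lens 1, i.e. 12.317 cm beyond lens 2, so it is a virtual object for lens 2: d_o2 = 8 - 20.317 = -12.317 cm.
Lens 2: 1/d_i2 = 1/f_2 - 1/d_o2 = 1/14 - 1/(-12.317) = 0.15262 cm^-1, so d_i2 = 6.552 cm.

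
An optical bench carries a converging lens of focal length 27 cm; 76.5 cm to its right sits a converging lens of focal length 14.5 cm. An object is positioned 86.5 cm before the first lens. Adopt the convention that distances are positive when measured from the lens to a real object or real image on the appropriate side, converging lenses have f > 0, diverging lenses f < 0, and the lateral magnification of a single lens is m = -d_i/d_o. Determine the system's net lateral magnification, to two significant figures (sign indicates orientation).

Applying the thin-lens equation to the first lens, 1/27 = 1/86.5 + 1/d_i1, which gives d_i1 = 39.252 cm.
Its lateral magnification is m_1 = -d_i1/d_o1 = -(39.252)/86.5 = -0.4538.
Object distance for lens 2: d_o2 = 76.5 - 39.252 = 37.248 cm.
Applying the thin-lens equation again with f_2 = 14.5 cm and d_o2 = 37.248 cm gives d_i2 = 23.743 cm.
m_2 = -(23.743)/(37.248) = -0.6374.
Overall magnification: m = m_1 m_2 = 0.2893.

0.29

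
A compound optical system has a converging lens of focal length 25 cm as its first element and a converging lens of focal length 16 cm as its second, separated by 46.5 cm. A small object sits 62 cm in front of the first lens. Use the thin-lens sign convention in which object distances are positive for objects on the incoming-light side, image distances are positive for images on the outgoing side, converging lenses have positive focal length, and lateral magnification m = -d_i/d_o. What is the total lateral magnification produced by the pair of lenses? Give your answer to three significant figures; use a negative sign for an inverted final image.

Applying the thin-lens equation to the first lens, 1/25 = 1/62 + 1/d_i1, which gives d_i1 = 41.892 cm.
Its lateral magnification is m_1 = -d_i1/d_o1 = -(41.892)/62 = -0.6757.
Object distance for lens 2: d_o2 = 46.5 - 41.892 = 4.608 cm.
Applying the thin-lens equation again with f_2 = 16 cm and d_o2 = 4.608 cm gives d_i2 = -6.472 cm.
m_2 = -(-6.472)/(4.608) = 1.4045.
The system's lateral magnification is m_1 m_2 = (-0.6757)(1.4045) = -0.9490.

-0.949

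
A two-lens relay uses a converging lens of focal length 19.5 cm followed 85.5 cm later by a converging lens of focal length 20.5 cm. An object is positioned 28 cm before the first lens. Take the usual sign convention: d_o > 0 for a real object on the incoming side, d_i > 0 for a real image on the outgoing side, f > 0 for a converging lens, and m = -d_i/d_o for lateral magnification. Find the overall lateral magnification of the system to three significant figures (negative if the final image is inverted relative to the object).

Lens 1: 1/d_i1 = 1/f_1 - 1/d_o1 = 1/19.5 - 1/28 = 0.01557 cm^-1, so d_i1 = 64.235 cm.
m_1 = -(64.235)/28 = -2.2941.
That image sits 21.265 cm in front of the second lens, so d_o2 = 21.265 cm.
Lens 2: 1/d_i2 = 1/f_2 - 1/d_o2 = 1/20.5 - 1/(21.265) = 0.00175 cm^-1, so d_i2 = 570.058 cm.
m_2 = -(570.058)/(21.265) = -26.8077.
Total m = m_1 x m_2 = (-2.2941)(-26.8077) = 61.5000.

61.5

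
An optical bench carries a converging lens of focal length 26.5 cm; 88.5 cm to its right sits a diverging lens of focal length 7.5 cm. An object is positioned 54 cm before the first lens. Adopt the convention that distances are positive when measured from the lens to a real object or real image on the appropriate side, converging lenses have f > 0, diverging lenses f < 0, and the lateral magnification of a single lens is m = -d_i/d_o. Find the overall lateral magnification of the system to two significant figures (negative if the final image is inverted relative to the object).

Applying the thin-lens equation to the first lens, 1/26.5 = 1/54 + 1/d_i1, which gives d_i1 = 52.036 cm.
Its lateral magnification is m_1 = -d_i1/d_o1 = -(52.036)/54 = -0.9636.
The intermediate image is 52.036 cm to the right of lens 1, so d_o2 = L - d_i1 = 88.5 - 52.036 = 36.464 cm.
Applying the thin-lens equation again with f_2 = -7.5 cm and d_o2 = 36.464 cm gives d_i2 = -6.221 cm.
m_2 = -(-6.221)/(36.464) = 0.1706.
The system's lateral magnification is m_1 m_2 = (-0.9636)(0.1706) = -0.1644.

-0.16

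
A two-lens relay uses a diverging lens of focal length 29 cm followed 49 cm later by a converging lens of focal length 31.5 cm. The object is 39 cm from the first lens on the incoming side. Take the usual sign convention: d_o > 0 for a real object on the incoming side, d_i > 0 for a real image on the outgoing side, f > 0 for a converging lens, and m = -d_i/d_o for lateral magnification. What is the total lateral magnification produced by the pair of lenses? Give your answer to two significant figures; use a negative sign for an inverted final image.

-0.39

Lens 1: 1/d_i1 = 1/f_1 - 1/d_o1 = 1/(-29) - 1/39 = -0.06012 cm^-1, so d_i1 = -16.632 cm.
m_1 = -(-16.632)/39 = 0.4265.
With d_i1 < 0 the first image is virtual and lies on the object side; the object distance for lens 2 is d_o2 = 49 - (-16.632) = 65.632 cm.
Lens 2: 1/d_i2 = 1/f_2 - 1/d_o2 = 1/31.5 - 1/(65.632) = 0.01651 cm^-1, so d_i2 = 60.571 cm.
m_2 = -(60.571)/(65.632) = -0.9229.
Overall magnification: m = m_1 m_2 = -0.3936.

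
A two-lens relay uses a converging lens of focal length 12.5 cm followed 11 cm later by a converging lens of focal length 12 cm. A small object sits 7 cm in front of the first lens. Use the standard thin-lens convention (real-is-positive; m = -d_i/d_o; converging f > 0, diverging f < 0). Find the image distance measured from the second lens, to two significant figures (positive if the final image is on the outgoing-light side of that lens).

22 cm

Lens 1: 1/d_i1 = 1/f_1 - 1/d_o1 = 1/12.5 - 1/7 = -0.06286 cm^-1, so d_i1 = -15.909 cm.
With d_i1 < 0 the first image is virtual and lies on the object side; the object distance for lens 2 is d_o2 = 11 - (-15.909) = 26.909 cm.
Lens 2: 1/d_i2 = 1/f_2 - 1/d_o2 = 1/12 - 1/(26.909) = 0.04617 cm^-1, so d_i2 = 21.659 cm.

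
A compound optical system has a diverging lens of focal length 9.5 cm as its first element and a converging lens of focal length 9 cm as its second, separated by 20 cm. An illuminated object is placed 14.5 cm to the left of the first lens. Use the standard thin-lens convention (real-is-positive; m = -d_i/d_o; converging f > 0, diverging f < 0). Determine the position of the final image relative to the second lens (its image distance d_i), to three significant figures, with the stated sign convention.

13.8 cm

Applying the thin-lens equation to the first lens, 1/(-9.5) = 1/14.5 + 1/d_i1, which gives d_i1 = -5.740 cm.
With d_i1 < 0 the first image is virtual and lies on the object side; the object distance for lens 2 is d_o2 = 20 - (-5.740) = 25.740 cm.
Applying the thin-lens equation again with f_2 = 9 cm and d_o2 = 25.740 cm gives d_i2 = 13.839 cm.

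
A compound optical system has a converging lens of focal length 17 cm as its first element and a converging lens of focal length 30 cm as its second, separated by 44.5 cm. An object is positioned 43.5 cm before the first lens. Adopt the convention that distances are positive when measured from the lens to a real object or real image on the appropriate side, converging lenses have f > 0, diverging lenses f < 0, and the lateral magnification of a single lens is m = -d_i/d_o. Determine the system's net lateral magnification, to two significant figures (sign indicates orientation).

First lens: d_i1 = 1/(1/17 - 1/43.5) = 27.906 cm.
m_1 = -(27.906)/43.5 = -0.6415.
That image sits 16.594 cm in front of the second lens, so d_o2 = 16.594 cm.
Second lens: d_i2 = 1/(1/30 - 1/(16.594)) = -37.136 cm.
m_2 = -(-37.136)/(16.594) = 2.2379.
Overall magnification: m = m_1 m_2 = -1.4356.

-1.4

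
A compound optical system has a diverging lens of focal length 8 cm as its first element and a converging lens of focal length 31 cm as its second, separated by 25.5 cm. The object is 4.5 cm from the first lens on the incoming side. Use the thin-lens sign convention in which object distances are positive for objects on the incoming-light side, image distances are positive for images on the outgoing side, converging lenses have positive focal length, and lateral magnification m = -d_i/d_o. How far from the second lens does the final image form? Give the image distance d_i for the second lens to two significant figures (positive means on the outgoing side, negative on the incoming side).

-340 cm

First lens: d_i1 = 1/(1/(-8) - 1/4.5) = -2.880 cm.
With d_i1 < 0 the first image is virtual and lies on the object side; the object distance for lens 2 is d_o2 = 25.5 - (-2.880) = 28.380 cm.
Second lens: d_i2 = 1/(1/31 - 1/(28.380)) = -335.794 cm.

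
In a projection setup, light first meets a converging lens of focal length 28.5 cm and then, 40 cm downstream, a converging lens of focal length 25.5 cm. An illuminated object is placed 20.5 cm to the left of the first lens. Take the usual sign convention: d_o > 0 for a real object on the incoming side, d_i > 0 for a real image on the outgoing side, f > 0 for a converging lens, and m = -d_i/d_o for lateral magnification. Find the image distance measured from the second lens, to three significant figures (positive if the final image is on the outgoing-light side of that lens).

32.9 cm

First lens: d_i1 = 1/(1/28.5 - 1/20.5) = -73.031 cm.
The intermediate image is virtual, 73.031 cm to the left of lens 1, so d_o2 = L - d_i1 = 40 - (-73.031) = 113.031 cm.
Second lens: d_i2 = 1/(1/25.5 - 1/(113.031)) = 32.929 cm.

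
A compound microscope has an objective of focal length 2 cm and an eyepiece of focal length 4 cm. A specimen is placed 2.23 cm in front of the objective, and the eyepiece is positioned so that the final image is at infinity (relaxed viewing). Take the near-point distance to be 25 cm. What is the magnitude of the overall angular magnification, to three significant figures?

54.3

Objective: 1/d_i = 1/f_obj - 1/d_o = 1/2 - 1/2.23 = 0.05157 cm^-1, so d_i = 19.391 cm.
m_obj = -d_i/d_o = -19.391/2.23 = -8.696.
Eyepiece angular magnification (image at infinity): M_eye = D/f_e = 25/4 = 6.250.
Overall M = m_obj x M_eye = (-8.696)(6.250) = -54.35.
|M| = 54.35.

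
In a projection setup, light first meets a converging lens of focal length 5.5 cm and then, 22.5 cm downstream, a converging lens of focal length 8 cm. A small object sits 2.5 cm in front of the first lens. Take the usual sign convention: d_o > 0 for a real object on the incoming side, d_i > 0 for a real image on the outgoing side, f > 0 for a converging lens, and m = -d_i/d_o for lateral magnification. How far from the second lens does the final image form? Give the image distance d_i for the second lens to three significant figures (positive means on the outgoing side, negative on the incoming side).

Applying the thin-lens equation to the first lens, 1/5.5 = 1/2.5 + 1/d_i1, which gives d_i1 = -4.583 cm.
With d_i1 < 0 the first image is virtual and lies on the object side; the object distance for lens 2 is d_o2 = 22.5 - (-4.583) = 27.083 cm.
Applying the thin-lens equation again with f_2 = 8 cm and d_o2 = 27.083 cm gives d_i2 = 11.354 cm.

11.4 cm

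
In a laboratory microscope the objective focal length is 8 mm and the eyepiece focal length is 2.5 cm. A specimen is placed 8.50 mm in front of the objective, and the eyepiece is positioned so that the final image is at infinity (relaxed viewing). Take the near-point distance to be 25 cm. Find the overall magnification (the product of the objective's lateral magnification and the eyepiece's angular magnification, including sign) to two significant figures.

-160

Convert to cm: f_obj = 8 mm = 0.8 cm; d_o = 8.50 mm = 0.85 cm.
Objective: 1/d_i = 1/f_obj - 1/d_o = 1/0.8 - 1/0.85 = 0.07353 cm^-1, so d_i = 13.600 cm.
m_obj = -d_i/d_o = -13.600/0.85 = -16.000.
Eyepiece angular magnification (image at infinity): M_eye = D/f_e = 25/2.5 = 10.000.
Overall M = m_obj x M_eye = (-16.000)(10.000) = -160.00.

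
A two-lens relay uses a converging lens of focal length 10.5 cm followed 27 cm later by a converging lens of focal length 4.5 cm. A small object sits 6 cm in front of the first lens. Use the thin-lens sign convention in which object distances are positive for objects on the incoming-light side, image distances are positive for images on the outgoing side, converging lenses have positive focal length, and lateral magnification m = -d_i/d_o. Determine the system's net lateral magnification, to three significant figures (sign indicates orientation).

Lens 1: 1/d_i1 = 1/f_1 - 1/d_o1 = 1/10.5 - 1/6 = -0.07143 cm^-1, so d_i1 = -14.000 cm.
m_1 = -(-14.000)/6 = 2.3333.
With d_i1 < 0 the first image is virtual and lies on the object side; the object distance for lens 2 is d_o2 = 27 - (-14.000) = 41.000 cm.
Lens 2: 1/d_i2 = 1/f_2 - 1/d_o2 = 1/4.5 - 1/(41.000) = 0.19783 cm^-1, so d_i2 = 5.055 cm.
m_2 = -(5.055)/(41.000) = -0.1233.
Total m = m_1 x m_2 = (2.3333)(-0.1233) = -0.2877.

-0.288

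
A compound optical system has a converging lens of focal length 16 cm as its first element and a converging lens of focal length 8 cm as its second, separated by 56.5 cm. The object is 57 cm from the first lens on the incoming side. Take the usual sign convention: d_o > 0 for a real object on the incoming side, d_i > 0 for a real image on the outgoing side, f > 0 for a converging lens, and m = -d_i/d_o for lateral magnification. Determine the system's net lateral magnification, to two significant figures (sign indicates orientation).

0.12

First lens: d_i1 = 1/(1/16 - 1/57) = 22.244 cm.
m_1 = -(22.244)/57 = -0.3902.
Object distance for lens 2: d_o2 = 56.5 - 22.244 = 34.256 cm.
Second lens: d_i2 = 1/(1/8 - 1/(34.256)) = 10.438 cm.
m_2 = -(10.438)/(34.256) = -0.3047.
The system's lateral magnification is m_1 m_2 = (-0.3902)(-0.3047) = 0.1189.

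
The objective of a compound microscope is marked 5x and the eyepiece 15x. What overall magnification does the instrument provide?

The overall magnification of a compound microscope is the product of the objective and eyepiece magnifications:
M = M_obj x M_eye = 5 x 15 = 75.

75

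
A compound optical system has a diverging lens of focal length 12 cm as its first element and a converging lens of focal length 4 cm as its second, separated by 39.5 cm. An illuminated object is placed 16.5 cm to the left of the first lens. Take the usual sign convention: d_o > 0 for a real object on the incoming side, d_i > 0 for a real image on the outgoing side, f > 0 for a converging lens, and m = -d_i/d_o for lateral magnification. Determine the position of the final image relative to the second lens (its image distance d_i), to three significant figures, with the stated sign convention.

4.38 cm

First lens: d_i1 = 1/(1/(-12) - 1/16.5) = -6.947 cm.
With d_i1 < 0 the first image is virtual and lies on the object side; the object distance for lens 2 is d_o2 = 39.5 - (-6.947) = 46.447 cm.
Second lens: d_i2 = 1/(1/4 - 1/(46.447)) = 4.377 cm.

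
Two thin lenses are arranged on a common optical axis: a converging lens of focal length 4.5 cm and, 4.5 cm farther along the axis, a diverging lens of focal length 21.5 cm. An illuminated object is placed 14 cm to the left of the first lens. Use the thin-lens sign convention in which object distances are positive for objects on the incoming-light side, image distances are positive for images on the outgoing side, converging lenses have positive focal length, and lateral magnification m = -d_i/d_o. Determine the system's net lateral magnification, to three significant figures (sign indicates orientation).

Applying the thin-lens equation to the first lens, 1/4.5 = 1/14 + 1/d_i1, which gives d_i1 = 6.632 cm.
Its lateral magnification is m_1 = -d_i1/d_o1 = -(6.632)/14 = -0.4737.
Since 6.632 cm > 4.5 cm, the first image lies past the second lens and serves as a virtual object: d_o2 = L - d_i1 = -2.132 cm.
Applying the thin-lens equation again with f_2 = -21.5 cm and d_o2 = -2.132 cm gives d_i2 = 2.366 cm.
m_2 = -(2.366)/(-2.132) = 1.1101.
The system's lateral magnification is m_1 m_2 = (-0.4737)(1.1101) = -0.5258.

-0.526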